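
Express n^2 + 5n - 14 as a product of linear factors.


Roots satisfy r1 + r2 = -b/a = -5 and r1*r2 = c/a = -14.
So r1 = 2, r2 = -7.
n^2 + 5n - 14 = (n - r1)(n - r2) = (n - 2)(n + 7)


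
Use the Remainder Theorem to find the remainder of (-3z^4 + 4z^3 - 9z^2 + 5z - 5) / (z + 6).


By the Remainder Theorem, the remainder equals p(-6):
  -3*(-6)^4 = -3888
  4*(-6)^3 = -864
  -9*(-6)^2 = -324
  5*(-6)^1 = -30
  constant: -5
Sum: -3888 - 864 - 324 - 30 - 5 = -5111


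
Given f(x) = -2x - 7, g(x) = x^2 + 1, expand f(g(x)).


Substitute g(x) into f:
f(g(x)) = -2*(x^2 + 1) + (-7)
Expand and combine: -2x^2 - 9


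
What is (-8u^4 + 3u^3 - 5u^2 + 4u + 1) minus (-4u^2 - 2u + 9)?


Distribute the minus sign:
  (-8u^4 + 3u^3 - 5u^2 + 4u + 1)
- (-4u^2 - 2u + 9)
Negate second polynomial: 4u^2 + 2u - 9
Add: -8u^4 + 3u^3 - u^2 + 6u - 8


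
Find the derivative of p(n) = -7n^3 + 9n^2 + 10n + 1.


Apply the power rule term by term:
  d/dn(-7n^3) = -21n^2
  d/dn(9n^2) = 18n
  d/dn(10n) = 10
  d/dn(1) = 0
p'(n) = -21n^2 + 18n + 10


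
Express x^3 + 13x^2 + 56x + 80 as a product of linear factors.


Try integer roots (divisors of 80). x=-4: p(-4)=0.
Divide out (x + 4): quotient is x^2 + 9x + 20.
Factor the quadratic: (x + 4)(x + 5)
Result: (x + 4)(x + 4)(x + 5)


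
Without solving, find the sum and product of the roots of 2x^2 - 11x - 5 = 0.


For ax^2+bx+c=0: sum = -b/a, product = c/a.
a=2, b=-11, c=-5
Sum = -(-11)/2 = 11/2
Product = (-5)/2 = -5/2


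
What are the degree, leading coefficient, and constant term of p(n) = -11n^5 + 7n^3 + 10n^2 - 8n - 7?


Highest power of n is 5, with coefficient -11. Constant term is -7.
Degree = 5, leading coefficient = -11, constant term = -7


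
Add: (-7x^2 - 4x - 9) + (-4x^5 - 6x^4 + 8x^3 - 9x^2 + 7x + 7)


Align terms by degree and add:
  -7x^2 - 4x - 9
  -4x^5 - 6x^4 + 8x^3 - 9x^2 + 7x + 7
= -4x^5 - 6x^4 + 8x^3 - 16x^2 + 3x - 2


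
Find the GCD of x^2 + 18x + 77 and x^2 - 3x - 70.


Factor each:
  x^2 + 18x + 77 = (x + 7)(x + 11)
  x^2 - 3x - 70 = (x + 7)(x - 10)
Common monic factor: x + 7


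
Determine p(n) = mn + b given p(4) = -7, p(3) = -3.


p(n) = mn + b. Using p(4)=-7, p(3)=-3:
m = (-7 + 3)/(4 - 3) = -4/1 = -4
b = -7 - m*(4) = -7 + 16 = 9
p(n) = -4n + 9


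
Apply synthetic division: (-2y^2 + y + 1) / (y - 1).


Synthetic division with c = 1. Coefficients: -2, 1, 1
Bring down -2.
  -2 * 1 = -2; -2 + 1 = -1
  -1 * 1 = -1; -1 + 1 = 0
Quotient: -2y - 1, Remainder: 0


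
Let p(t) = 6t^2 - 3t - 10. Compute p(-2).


Using direct substitution:
  6 * (-2)^2 = 24
  -3 * (-2)^1 = 6
  constant: -10
Sum = 24 + 6 - 10 = 20


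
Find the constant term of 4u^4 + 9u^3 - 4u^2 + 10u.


Read off the constant term: 0


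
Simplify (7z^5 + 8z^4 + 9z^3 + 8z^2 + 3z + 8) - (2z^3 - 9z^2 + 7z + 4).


Distribute the minus sign:
  (7z^5 + 8z^4 + 9z^3 + 8z^2 + 3z + 8)
- (2z^3 - 9z^2 + 7z + 4)
Negate second polynomial: -2z^3 + 9z^2 - 7z - 4
Add: 7z^5 + 8z^4 + 7z^3 + 17z^2 - 4z + 4


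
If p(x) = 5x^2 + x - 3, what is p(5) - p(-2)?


p(5) = 127
p(-2) = 15
p(5) - p(-2) = 127 - 15 = 112


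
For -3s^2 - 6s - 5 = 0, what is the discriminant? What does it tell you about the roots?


D = b^2 - 4ac = (-6)^2 - 4(-3)(-5) = 36 - 60 = -24
Since D < 0: two complex conjugate roots (no real roots)


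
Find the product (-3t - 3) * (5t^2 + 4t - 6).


Distribute each term of the first polynomial:
  (-3t)(5t^2 + 4t - 6) = -15t^3 - 12t^2 + 18t
  (-3)(5t^2 + 4t - 6) = -15t^2 - 12t + 18
Sum: -15t^3 - 27t^2 + 6t + 18


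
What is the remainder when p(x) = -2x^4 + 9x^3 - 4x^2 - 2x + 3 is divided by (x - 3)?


By the Remainder Theorem, the remainder equals p(3):
  -2*(3)^4 = -162
  9*(3)^3 = 243
  -4*(3)^2 = -36
  -2*(3)^1 = -6
  constant: 3
Sum: -162 + 243 - 36 - 6 + 3 = 42


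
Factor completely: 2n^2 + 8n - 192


Roots satisfy r1 + r2 = -b/a = -4 and r1*r2 = c/a = -96.
So r1 = 8, r2 = -12.
2n^2 + 8n - 192 = 2(n - r1)(n - r2) = 2(n - 8)(n + 12)


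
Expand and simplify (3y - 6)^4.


Expand (3y - 6)^4 by repeated multiplication:
  (3y - 6)^2 = 9y^2 - 36y + 36
  (3y - 6)^3 = 27y^3 - 162y^2 + 324y - 216
= 81y^4 - 648y^3 + 1944y^2 - 2592y + 1296


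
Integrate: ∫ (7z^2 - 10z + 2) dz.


Reverse power rule on each term:
  ∫ 7z^2 dz = (7/3)z^3
  ∫ -10z dz = -5z^2
  ∫ 2 dz = 2z
F(z) = (7/3)z^3 - 5z^2 + 2z + C


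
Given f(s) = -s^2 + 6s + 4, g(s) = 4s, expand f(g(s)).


Substitute g(s) into f:
f(g(s)) = -1*(4s)^2 + 6*(4s) + 4
(4s)^2 = 16s^2
Expand and combine: -16s^2 + 24s + 4


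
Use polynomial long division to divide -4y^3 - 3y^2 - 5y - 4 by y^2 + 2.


(-4y^3 - 3y^2 - 5y - 4) / (y^2 + 2)
Step 1: -4y * (y^2 + 2) = -4y^3 - 8y; subtract.
Step 2: -3 * (y^2 + 2) = -3y^2 - 6; subtract.
Quotient: -4y - 3, Remainder: 3y + 2


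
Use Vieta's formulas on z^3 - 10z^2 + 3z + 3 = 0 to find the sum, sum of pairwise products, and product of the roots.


Monic cubic z^3+bz^2+cz+d=0: sum=-b, pairwise sum=c, product=-d.
b=-10, c=3, d=3
r1+r2+r3 = 10
r1r2+r1r3+r2r3 = 3
r1r2r3 = -3


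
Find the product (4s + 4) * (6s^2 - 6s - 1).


Distribute each term of the first polynomial:
  (4s)(6s^2 - 6s - 1) = 24s^3 - 24s^2 - 4s
  (4)(6s^2 - 6s - 1) = 24s^2 - 24s - 4
Sum: 24s^3 - 28s - 4


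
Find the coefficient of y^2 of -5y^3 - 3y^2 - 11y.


Read off the coefficient of y^2: -3


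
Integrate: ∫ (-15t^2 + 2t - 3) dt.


Reverse power rule on each term:
  ∫ -15t^2 dt = -5t^3
  ∫ 2t dt = t^2
  ∫ -3 dt = -3t
F(t) = -5t^3 + t^2 - 3t + C


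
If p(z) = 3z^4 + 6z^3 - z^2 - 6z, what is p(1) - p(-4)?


p(1) = 2
p(-4) = 392
p(1) - p(-4) = 2 - 392 = -390


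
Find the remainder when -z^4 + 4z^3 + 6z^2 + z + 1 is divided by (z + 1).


By the Remainder Theorem, the remainder equals p(-1):
  -1*(-1)^4 = -1
  4*(-1)^3 = -4
  6*(-1)^2 = 6
  1*(-1)^1 = -1
  constant: 1
Sum: -1 - 4 + 6 - 1 + 1 = 1


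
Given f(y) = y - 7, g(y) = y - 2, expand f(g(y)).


Substitute g(y) into f:
f(g(y)) = 1*(y - 2) + (-7)
Expand and combine: y - 9


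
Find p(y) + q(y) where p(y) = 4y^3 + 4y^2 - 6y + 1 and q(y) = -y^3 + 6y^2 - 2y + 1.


Align terms by degree and add:
  4y^3 + 4y^2 - 6y + 1
  -y^3 + 6y^2 - 2y + 1
= 3y^3 + 10y^2 - 8y + 2


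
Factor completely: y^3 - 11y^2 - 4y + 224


Try integer roots (divisors of 224). y=-4: p(-4)=0.
Divide out (y + 4): quotient is y^2 - 15y + 56.
Factor the quadratic: (y - 8)(y - 7)
Result: (y + 4)(y - 8)(y - 7)


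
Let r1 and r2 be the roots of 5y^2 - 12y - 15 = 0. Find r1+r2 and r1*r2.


For ay^2+by+c=0: sum = -b/a, product = c/a.
a=5, b=-12, c=-15
Sum = -(-12)/5 = 12/5
Product = (-15)/5 = -3


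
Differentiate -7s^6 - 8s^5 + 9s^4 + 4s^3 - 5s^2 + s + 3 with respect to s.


Apply the power rule term by term:
  d/ds(-7s^6) = -42s^5
  d/ds(-8s^5) = -40s^4
  d/ds(9s^4) = 36s^3
  d/ds(4s^3) = 12s^2
  d/ds(-5s^2) = -10s
  d/ds(s) = 1
  d/ds(3) = 0
p'(s) = -42s^5 - 40s^4 + 36s^3 + 12s^2 - 10s + 1


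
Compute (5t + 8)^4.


Expand (5t + 8)^4 by repeated multiplication:
  (5t + 8)^2 = 25t^2 + 80t + 64
  (5t + 8)^3 = 125t^3 + 600t^2 + 960t + 512
= 625t^4 + 4000t^3 + 9600t^2 + 10240t + 4096


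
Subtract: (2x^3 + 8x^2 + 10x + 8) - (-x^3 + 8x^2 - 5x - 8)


Distribute the minus sign:
  (2x^3 + 8x^2 + 10x + 8)
- (-x^3 + 8x^2 - 5x - 8)
Negate second polynomial: x^3 - 8x^2 + 5x + 8
Add: 3x^3 + 15x + 16


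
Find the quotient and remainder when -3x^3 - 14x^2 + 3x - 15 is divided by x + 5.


(-3x^3 - 14x^2 + 3x - 15) / (x + 5)
Step 1: -3x^2 * (x + 5) = -3x^3 - 15x^2; subtract.
Step 2: x * (x + 5) = x^2 + 5x; subtract.
Step 3: -2 * (x + 5) = -2x - 10; subtract.
Quotient: -3x^2 + x - 2, Remainder: -5


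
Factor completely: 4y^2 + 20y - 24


Roots satisfy r1 + r2 = -b/a = -5 and r1*r2 = c/a = -6.
So r1 = -6, r2 = 1.
4y^2 + 20y - 24 = 4(y - r1)(y - r2) = 4(y + 6)(y - 1)


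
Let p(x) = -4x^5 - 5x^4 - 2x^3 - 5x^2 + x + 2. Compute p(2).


Using direct substitution:
  -4 * (2)^5 = -128
  -5 * (2)^4 = -80
  -2 * (2)^3 = -16
  -5 * (2)^2 = -20
  1 * (2)^1 = 2
  constant: 2
Sum = -128 - 80 - 16 - 20 + 2 + 2 = -240


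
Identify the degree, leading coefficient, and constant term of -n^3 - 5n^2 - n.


Highest power of n is 3, with coefficient -1. Constant term is 0.
Degree = 3, leading coefficient = -1, constant term = 0


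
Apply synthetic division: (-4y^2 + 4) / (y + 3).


Synthetic division with c = -3. Coefficients: -4, 0, 4
Bring down -4.
  -4 * -3 = 12; 12 + 0 = 12
  12 * -3 = -36; -36 + 4 = -32
Quotient: -4y + 12, Remainder: -32


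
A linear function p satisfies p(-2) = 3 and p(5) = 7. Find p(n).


p(n) = mn + b. Using p(-2)=3, p(5)=7:
m = (3 - 7)/(-2 - 5) = -4/-7 = 4/7
b = 3 - m*(-2) = 3 + 8/7 = 29/7
p(n) = (4/7)n + (29/7)


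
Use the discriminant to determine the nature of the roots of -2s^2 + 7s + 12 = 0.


D = b^2 - 4ac = (7)^2 - 4(-2)(12) = 49 + 96 = 145
Since D > 0: two distinct irrational roots


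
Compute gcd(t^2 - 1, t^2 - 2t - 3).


Factor each:
  t^2 - 1 = (t + 1)(t - 1)
  t^2 - 2t - 3 = (t + 1)(t - 3)
Common monic factor: t + 1


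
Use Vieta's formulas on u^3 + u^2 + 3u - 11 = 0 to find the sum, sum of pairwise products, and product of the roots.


Monic cubic u^3+bu^2+cu+d=0: sum=-b, pairwise sum=c, product=-d.
b=1, c=3, d=-11
r1+r2+r3 = -1
r1r2+r1r3+r2r3 = 3
r1r2r3 = 11


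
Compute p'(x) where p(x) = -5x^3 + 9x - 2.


Apply the power rule term by term:
  d/dx(-5x^3) = -15x^2
  d/dx(9x) = 9
  d/dx(-2) = 0
p'(x) = -15x^2 + 9


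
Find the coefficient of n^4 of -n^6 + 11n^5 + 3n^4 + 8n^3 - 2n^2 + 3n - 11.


Read off the coefficient of n^4: 3


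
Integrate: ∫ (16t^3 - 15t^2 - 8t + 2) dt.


Reverse power rule on each term:
  ∫ 16t^3 dt = 4t^4
  ∫ -15t^2 dt = -5t^3
  ∫ -8t dt = -4t^2
  ∫ 2 dt = 2t
F(t) = 4t^4 - 5t^3 - 4t^2 + 2t + C


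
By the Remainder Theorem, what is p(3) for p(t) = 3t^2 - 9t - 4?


By the Remainder Theorem, the remainder equals p(3):
  3*(3)^2 = 27
  -9*(3)^1 = -27
  constant: -4
Sum: 27 - 27 - 4 = -4


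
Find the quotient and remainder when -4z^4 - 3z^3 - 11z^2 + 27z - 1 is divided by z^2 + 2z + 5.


(-4z^4 - 3z^3 - 11z^2 + 27z - 1) / (z^2 + 2z + 5)
Step 1: -4z^2 * (z^2 + 2z + 5) = -4z^4 - 8z^3 - 20z^2; subtract.
Step 2: 5z * (z^2 + 2z + 5) = 5z^3 + 10z^2 + 25z; subtract.
Step 3: -1 * (z^2 + 2z + 5) = -z^2 - 2z - 5; subtract.
Quotient: -4z^2 + 5z - 1, Remainder: 4z + 4


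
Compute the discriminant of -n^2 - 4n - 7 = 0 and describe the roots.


D = b^2 - 4ac = (-4)^2 - 4(-1)(-7) = 16 - 28 = -12
Since D < 0: two complex conjugate roots (no real roots)


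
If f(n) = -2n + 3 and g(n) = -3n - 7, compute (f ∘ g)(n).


Substitute g(n) into f:
f(g(n)) = -2*(-3n - 7) + 3
Expand and combine: 6n + 17


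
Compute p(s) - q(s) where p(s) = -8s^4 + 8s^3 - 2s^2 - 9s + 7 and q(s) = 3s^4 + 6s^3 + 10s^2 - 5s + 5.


Distribute the minus sign:
  (-8s^4 + 8s^3 - 2s^2 - 9s + 7)
- (3s^4 + 6s^3 + 10s^2 - 5s + 5)
Negate second polynomial: -3s^4 - 6s^3 - 10s^2 + 5s - 5
Add: -11s^4 + 2s^3 - 12s^2 - 4s + 2


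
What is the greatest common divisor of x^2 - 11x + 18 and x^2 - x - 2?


Factor each:
  x^2 - 11x + 18 = (x - 2)(x - 9)
  x^2 - x - 2 = (x - 2)(x + 1)
Common monic factor: x - 2


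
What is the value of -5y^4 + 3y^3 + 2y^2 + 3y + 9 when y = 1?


Using direct substitution:
  -5 * (1)^4 = -5
  3 * (1)^3 = 3
  2 * (1)^2 = 2
  3 * (1)^1 = 3
  constant: 9
Sum = -5 + 3 + 2 + 3 + 9 = 12


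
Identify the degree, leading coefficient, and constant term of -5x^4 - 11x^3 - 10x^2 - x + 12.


Highest power of x is 4, with coefficient -5. Constant term is 12.
Degree = 4, leading coefficient = -5, constant term = 12


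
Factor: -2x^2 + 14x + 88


Roots satisfy r1 + r2 = -b/a = 7 and r1*r2 = c/a = -44.
So r1 = -4, r2 = 11.
-2x^2 + 14x + 88 = -2(x - r1)(x - r2) = -2(x + 4)(x - 11)


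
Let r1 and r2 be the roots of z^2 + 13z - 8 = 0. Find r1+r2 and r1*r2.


For az^2+bz+c=0: sum = -b/a, product = c/a.
a=1, b=13, c=-8
Sum = -(13)/1 = -13
Product = (-8)/1 = -8


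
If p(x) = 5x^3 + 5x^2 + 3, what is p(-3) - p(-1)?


p(-3) = -87
p(-1) = 3
p(-3) - p(-1) = -87 - 3 = -90


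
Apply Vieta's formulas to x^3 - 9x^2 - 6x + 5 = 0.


Monic cubic x^3+bx^2+cx+d=0: sum=-b, pairwise sum=c, product=-d.
b=-9, c=-6, d=5
r1+r2+r3 = 9
r1r2+r1r3+r2r3 = -6
r1r2r3 = -5


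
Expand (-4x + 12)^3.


Expand (-4x + 12)^3 by repeated multiplication:
  (-4x + 12)^2 = 16x^2 - 96x + 144
= -64x^3 + 576x^2 - 1728x + 1728


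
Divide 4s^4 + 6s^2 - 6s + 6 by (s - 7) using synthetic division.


Synthetic division with c = 7. Coefficients: 4, 0, 6, -6, 6
Bring down 4.
  4 * 7 = 28; 28 + 0 = 28
  28 * 7 = 196; 196 + 6 = 202
  202 * 7 = 1414; 1414 - 6 = 1408
  1408 * 7 = 9856; 9856 + 6 = 9862
Quotient: 4s^3 + 28s^2 + 202s + 1408, Remainder: 9862


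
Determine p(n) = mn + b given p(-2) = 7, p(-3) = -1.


p(n) = mn + b. Using p(-2)=7, p(-3)=-1:
m = (7 + 1)/(-2 + 3) = 8/1 = 8
b = 7 - m*(-2) = 7 + 16 = 23
p(n) = 8n + 23


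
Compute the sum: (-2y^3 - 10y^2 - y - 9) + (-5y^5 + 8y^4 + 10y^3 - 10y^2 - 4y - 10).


Align terms by degree and add:
  -2y^3 - 10y^2 - y - 9
  -5y^5 + 8y^4 + 10y^3 - 10y^2 - 4y - 10
= -5y^5 + 8y^4 + 8y^3 - 20y^2 - 5y - 19


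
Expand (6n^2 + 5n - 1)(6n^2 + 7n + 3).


Distribute each term of the first polynomial:
  (6n^2)(6n^2 + 7n + 3) = 36n^4 + 42n^3 + 18n^2
  (5n)(6n^2 + 7n + 3) = 30n^3 + 35n^2 + 15n
  (-1)(6n^2 + 7n + 3) = -6n^2 - 7n - 3
Sum: 36n^4 + 72n^3 + 47n^2 + 8n - 3


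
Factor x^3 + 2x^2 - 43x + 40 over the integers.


Try integer roots (divisors of 40). x=-8: p(-8)=0.
Divide out (x + 8): quotient is x^2 - 6x + 5.
Factor the quadratic: (x - 1)(x - 5)
Result: (x + 8)(x - 1)(x - 5)


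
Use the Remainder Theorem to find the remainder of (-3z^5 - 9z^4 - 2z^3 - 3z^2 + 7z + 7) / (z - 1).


By the Remainder Theorem, the remainder equals p(1):
  -3*(1)^5 = -3
  -9*(1)^4 = -9
  -2*(1)^3 = -2
  -3*(1)^2 = -3
  7*(1)^1 = 7
  constant: 7
Sum: -3 - 9 - 2 - 3 + 7 + 7 = -3


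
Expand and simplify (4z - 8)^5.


Expand (4z - 8)^5 by repeated multiplication:
  (4z - 8)^2 = 16z^2 - 64z + 64
  (4z - 8)^3 = 64z^3 - 384z^2 + 768z - 512
  (4z - 8)^4 = 256z^4 - 2048z^3 + 6144z^2 - 8192z + 4096
= 1024z^5 - 10240z^4 + 40960z^3 - 81920z^2 + 81920z - 32768


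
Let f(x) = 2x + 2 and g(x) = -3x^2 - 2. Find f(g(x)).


Substitute g(x) into f:
f(g(x)) = 2*(-3x^2 - 2) + 2
Expand and combine: -6x^2 - 2


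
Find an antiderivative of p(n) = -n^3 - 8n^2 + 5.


Reverse power rule on each term:
  ∫ -n^3 dn = -(1/4)n^4
  ∫ -8n^2 dn = -(8/3)n^3
  ∫ 5 dn = 5n
F(n) = -(1/4)n^4 - (8/3)n^3 + 5n + C


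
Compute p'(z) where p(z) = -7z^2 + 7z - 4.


Apply the power rule term by term:
  d/dz(-7z^2) = -14z
  d/dz(7z) = 7
  d/dz(-4) = 0
p'(z) = -14z + 7


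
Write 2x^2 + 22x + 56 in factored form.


Roots satisfy r1 + r2 = -b/a = -11 and r1*r2 = c/a = 28.
So r1 = -4, r2 = -7.
2x^2 + 22x + 56 = 2(x - r1)(x - r2) = 2(x + 4)(x + 7)


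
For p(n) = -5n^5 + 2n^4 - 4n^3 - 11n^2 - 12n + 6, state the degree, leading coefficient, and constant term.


Highest power of n is 5, with coefficient -5. Constant term is 6.
Degree = 5, leading coefficient = -5, constant term = 6


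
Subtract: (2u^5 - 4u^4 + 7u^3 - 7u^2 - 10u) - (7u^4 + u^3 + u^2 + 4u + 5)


Distribute the minus sign:
  (2u^5 - 4u^4 + 7u^3 - 7u^2 - 10u)
- (7u^4 + u^3 + u^2 + 4u + 5)
Negate second polynomial: -7u^4 - u^3 - u^2 - 4u - 5
Add: 2u^5 - 11u^4 + 6u^3 - 8u^2 - 14u - 5


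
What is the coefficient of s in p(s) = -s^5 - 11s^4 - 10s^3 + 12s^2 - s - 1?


Read off the coefficient of s: -1


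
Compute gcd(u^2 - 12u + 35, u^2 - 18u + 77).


Factor each:
  u^2 - 12u + 35 = (u - 7)(u - 5)
  u^2 - 18u + 77 = (u - 7)(u - 11)
Common monic factor: u - 7


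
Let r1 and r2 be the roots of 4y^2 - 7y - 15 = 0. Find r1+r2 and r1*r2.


For ay^2+by+c=0: sum = -b/a, product = c/a.
a=4, b=-7, c=-15
Sum = -(-7)/4 = 7/4
Product = (-15)/4 = -15/4


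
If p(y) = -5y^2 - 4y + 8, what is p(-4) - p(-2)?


p(-4) = -56
p(-2) = -4
p(-4) - p(-2) = -56 + 4 = -52


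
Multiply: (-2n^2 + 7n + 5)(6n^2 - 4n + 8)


Distribute each term of the first polynomial:
  (-2n^2)(6n^2 - 4n + 8) = -12n^4 + 8n^3 - 16n^2
  (7n)(6n^2 - 4n + 8) = 42n^3 - 28n^2 + 56n
  (5)(6n^2 - 4n + 8) = 30n^2 - 20n + 40
Sum: -12n^4 + 50n^3 - 14n^2 + 36n + 40


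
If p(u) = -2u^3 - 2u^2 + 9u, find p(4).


Using direct substitution:
  -2 * (4)^3 = -128
  -2 * (4)^2 = -32
  9 * (4)^1 = 36
  constant: 0
Sum = -128 - 32 + 36 + 0 = -124


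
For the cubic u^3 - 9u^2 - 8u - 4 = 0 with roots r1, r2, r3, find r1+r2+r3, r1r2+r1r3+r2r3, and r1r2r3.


Monic cubic u^3+bu^2+cu+d=0: sum=-b, pairwise sum=c, product=-d.
b=-9, c=-8, d=-4
r1+r2+r3 = 9
r1r2+r1r3+r2r3 = -8
r1r2r3 = 4


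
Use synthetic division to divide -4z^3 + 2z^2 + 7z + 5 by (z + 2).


Synthetic division with c = -2. Coefficients: -4, 2, 7, 5
Bring down -4.
  -4 * -2 = 8; 8 + 2 = 10
  10 * -2 = -20; -20 + 7 = -13
  -13 * -2 = 26; 26 + 5 = 31
Quotient: -4z^2 + 10z - 13, Remainder: 31


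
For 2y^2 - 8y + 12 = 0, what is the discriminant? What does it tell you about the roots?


D = b^2 - 4ac = (-8)^2 - 4(2)(12) = 64 - 96 = -32
Since D < 0: two complex conjugate roots (no real roots)


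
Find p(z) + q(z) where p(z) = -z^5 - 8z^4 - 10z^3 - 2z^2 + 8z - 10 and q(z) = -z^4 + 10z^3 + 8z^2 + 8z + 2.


Align terms by degree and add:
  -z^5 - 8z^4 - 10z^3 - 2z^2 + 8z - 10
  -z^4 + 10z^3 + 8z^2 + 8z + 2
= -z^5 - 9z^4 + 6z^2 + 16z - 8


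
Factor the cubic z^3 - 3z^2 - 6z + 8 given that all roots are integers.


Try integer roots (divisors of 8). z=-2: p(-2)=0.
Divide out (z + 2): quotient is z^2 - 5z + 4.
Factor the quadratic: (z - 1)(z - 4)
Result: (z + 2)(z - 1)(z - 4)


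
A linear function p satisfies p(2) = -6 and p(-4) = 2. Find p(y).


p(y) = my + b. Using p(2)=-6, p(-4)=2:
m = (-6 - 2)/(2 + 4) = -8/6 = -4/3
b = -6 - m*(2) = -6 + 8/3 = -10/3
p(y) = -(4/3)y - (10/3)


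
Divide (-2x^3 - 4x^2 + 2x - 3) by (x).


(-2x^3 - 4x^2 + 2x - 3) / (x)
Step 1: -2x^2 * (x) = -2x^3; subtract.
Step 2: -4x * (x) = -4x^2; subtract.
Step 3: 2 * (x) = 2x; subtract.
Quotient: -2x^2 - 4x + 2, Remainder: -3


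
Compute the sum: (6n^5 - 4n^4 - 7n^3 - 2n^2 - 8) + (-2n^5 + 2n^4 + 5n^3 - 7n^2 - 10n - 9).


Align terms by degree and add:
  6n^5 - 4n^4 - 7n^3 - 2n^2 - 8
  -2n^5 + 2n^4 + 5n^3 - 7n^2 - 10n - 9
= 4n^5 - 2n^4 - 2n^3 - 9n^2 - 10n - 17


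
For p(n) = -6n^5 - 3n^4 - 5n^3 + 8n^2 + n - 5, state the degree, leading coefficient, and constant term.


Highest power of n is 5, with coefficient -6. Constant term is -5.
Degree = 5, leading coefficient = -6, constant term = -5


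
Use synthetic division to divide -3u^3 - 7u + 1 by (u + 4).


Synthetic division with c = -4. Coefficients: -3, 0, -7, 1
Bring down -3.
  -3 * -4 = 12; 12 + 0 = 12
  12 * -4 = -48; -48 - 7 = -55
  -55 * -4 = 220; 220 + 1 = 221
Quotient: -3u^2 + 12u - 55, Remainder: 221


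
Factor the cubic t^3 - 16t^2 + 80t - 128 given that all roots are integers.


Try integer roots (divisors of -128). t=8: p(8)=0.
Divide out (t - 8): quotient is t^2 - 8t + 16.
Factor the quadratic: (t - 4)(t - 4)
Result: (t - 8)(t - 4)(t - 4)


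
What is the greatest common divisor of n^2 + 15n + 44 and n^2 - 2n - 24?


Factor each:
  n^2 + 15n + 44 = (n + 4)(n + 11)
  n^2 - 2n - 24 = (n + 4)(n - 6)
Common monic factor: n + 4


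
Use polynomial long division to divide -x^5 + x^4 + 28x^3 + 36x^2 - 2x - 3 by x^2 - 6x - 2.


(-x^5 + x^4 + 28x^3 + 36x^2 - 2x - 3) / (x^2 - 6x - 2)
Step 1: -x^3 * (x^2 - 6x - 2) = -x^5 + 6x^4 + 2x^3; subtract.
Step 2: -5x^2 * (x^2 - 6x - 2) = -5x^4 + 30x^3 + 10x^2; subtract.
Step 3: -4x * (x^2 - 6x - 2) = -4x^3 + 24x^2 + 8x; subtract.
Step 4: 2 * (x^2 - 6x - 2) = 2x^2 - 12x - 4; subtract.
Quotient: -x^3 - 5x^2 - 4x + 2, Remainder: 2x + 1


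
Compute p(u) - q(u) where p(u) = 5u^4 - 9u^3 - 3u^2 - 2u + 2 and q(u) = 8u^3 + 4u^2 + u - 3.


Distribute the minus sign:
  (5u^4 - 9u^3 - 3u^2 - 2u + 2)
- (8u^3 + 4u^2 + u - 3)
Negate second polynomial: -8u^3 - 4u^2 - u + 3
Add: 5u^4 - 17u^3 - 7u^2 - 3u + 5


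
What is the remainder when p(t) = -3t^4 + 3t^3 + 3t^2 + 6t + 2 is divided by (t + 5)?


By the Remainder Theorem, the remainder equals p(-5):
  -3*(-5)^4 = -1875
  3*(-5)^3 = -375
  3*(-5)^2 = 75
  6*(-5)^1 = -30
  constant: 2
Sum: -1875 - 375 + 75 - 30 + 2 = -2203


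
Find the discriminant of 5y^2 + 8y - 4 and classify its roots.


D = b^2 - 4ac = (8)^2 - 4(5)(-4) = 64 + 80 = 144
Since D > 0: two distinct rational roots


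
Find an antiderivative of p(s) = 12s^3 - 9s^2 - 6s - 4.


Reverse power rule on each term:
  ∫ 12s^3 ds = 3s^4
  ∫ -9s^2 ds = -3s^3
  ∫ -6s ds = -3s^2
  ∫ -4 ds = -4s
F(s) = 3s^4 - 3s^3 - 3s^2 - 4s + C


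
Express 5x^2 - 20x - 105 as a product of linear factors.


Roots satisfy r1 + r2 = -b/a = 4 and r1*r2 = c/a = -21.
So r1 = -3, r2 = 7.
5x^2 - 20x - 105 = 5(x - r1)(x - r2) = 5(x + 3)(x - 7)


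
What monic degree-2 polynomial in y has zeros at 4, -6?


p(y) = (y - 4)(y + 6)
Expand: y^2 + 2y - 24


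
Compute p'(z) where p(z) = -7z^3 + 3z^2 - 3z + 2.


Apply the power rule term by term:
  d/dz(-7z^3) = -21z^2
  d/dz(3z^2) = 6z
  d/dz(-3z) = -3
  d/dz(2) = 0
p'(z) = -21z^2 + 6z - 3


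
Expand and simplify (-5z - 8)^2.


Expand (-5z - 8)^2 by repeated multiplication:
= 25z^2 + 80z + 64


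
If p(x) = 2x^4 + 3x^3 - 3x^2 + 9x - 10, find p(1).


Using direct substitution:
  2 * (1)^4 = 2
  3 * (1)^3 = 3
  -3 * (1)^2 = -3
  9 * (1)^1 = 9
  constant: -10
Sum = 2 + 3 - 3 + 9 - 10 = 1


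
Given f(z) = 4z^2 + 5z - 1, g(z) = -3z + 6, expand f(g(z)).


Substitute g(z) into f:
f(g(z)) = 4*(-3z + 6)^2 + 5*(-3z + 6) + (-1)
(-3z + 6)^2 = 9z^2 - 36z + 36
Expand and combine: 36z^2 - 159z + 173


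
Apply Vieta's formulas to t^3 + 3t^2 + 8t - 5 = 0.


Monic cubic t^3+bt^2+ct+d=0: sum=-b, pairwise sum=c, product=-d.
b=3, c=8, d=-5
r1+r2+r3 = -3
r1r2+r1r3+r2r3 = 8
r1r2r3 = 5


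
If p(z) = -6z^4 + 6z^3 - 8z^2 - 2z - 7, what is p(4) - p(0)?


p(4) = -1295
p(0) = -7
p(4) - p(0) = -1295 + 7 = -1288


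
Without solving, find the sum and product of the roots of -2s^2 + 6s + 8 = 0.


For as^2+bs+c=0: sum = -b/a, product = c/a.
a=-2, b=6, c=8
Sum = -(6)/-2 = 3
Product = (8)/-2 = -4


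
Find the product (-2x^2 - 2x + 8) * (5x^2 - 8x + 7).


Distribute each term of the first polynomial:
  (-2x^2)(5x^2 - 8x + 7) = -10x^4 + 16x^3 - 14x^2
  (-2x)(5x^2 - 8x + 7) = -10x^3 + 16x^2 - 14x
  (8)(5x^2 - 8x + 7) = 40x^2 - 64x + 56
Sum: -10x^4 + 6x^3 + 42x^2 - 78x + 56


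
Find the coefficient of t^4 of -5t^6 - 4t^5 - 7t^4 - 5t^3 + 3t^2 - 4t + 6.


Read off the coefficient of t^4: -7


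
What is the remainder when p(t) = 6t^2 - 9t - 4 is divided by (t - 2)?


By the Remainder Theorem, the remainder equals p(2):
  6*(2)^2 = 24
  -9*(2)^1 = -18
  constant: -4
Sum: 24 - 18 - 4 = 2


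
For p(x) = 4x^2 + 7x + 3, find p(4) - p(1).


p(4) = 95
p(1) = 14
p(4) - p(1) = 95 - 14 = 81


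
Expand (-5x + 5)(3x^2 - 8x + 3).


Distribute each term of the first polynomial:
  (-5x)(3x^2 - 8x + 3) = -15x^3 + 40x^2 - 15x
  (5)(3x^2 - 8x + 3) = 15x^2 - 40x + 15
Sum: -15x^3 + 55x^2 - 55x + 15


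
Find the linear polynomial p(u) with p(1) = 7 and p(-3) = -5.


p(u) = mu + b. Using p(1)=7, p(-3)=-5:
m = (7 + 5)/(1 + 3) = 12/4 = 3
b = 7 - m*(1) = 7 - 3 = 4
p(u) = 3u + 4


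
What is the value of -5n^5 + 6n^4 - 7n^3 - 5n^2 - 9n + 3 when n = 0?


Using direct substitution:
  -5 * (0)^5 = 0
  6 * (0)^4 = 0
  -7 * (0)^3 = 0
  -5 * (0)^2 = 0
  -9 * (0)^1 = 0
  constant: 3
Sum = 0 + 0 + 0 + 0 + 0 + 3 = 3


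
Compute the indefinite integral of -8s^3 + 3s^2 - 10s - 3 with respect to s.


Reverse power rule on each term:
  ∫ -8s^3 ds = -2s^4
  ∫ 3s^2 ds = s^3
  ∫ -10s ds = -5s^2
  ∫ -3 ds = -3s
F(s) = -2s^4 + s^3 - 5s^2 - 3s + C


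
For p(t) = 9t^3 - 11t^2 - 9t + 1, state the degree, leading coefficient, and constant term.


Highest power of t is 3, with coefficient 9. Constant term is 1.
Degree = 3, leading coefficient = 9, constant term = 1


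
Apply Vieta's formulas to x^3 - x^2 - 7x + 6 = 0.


Monic cubic x^3+bx^2+cx+d=0: sum=-b, pairwise sum=c, product=-d.
b=-1, c=-7, d=6
r1+r2+r3 = 1
r1r2+r1r3+r2r3 = -7
r1r2r3 = -6


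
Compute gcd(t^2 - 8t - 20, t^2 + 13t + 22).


Factor each:
  t^2 - 8t - 20 = (t + 2)(t - 10)
  t^2 + 13t + 22 = (t + 2)(t + 11)
Common monic factor: t + 2


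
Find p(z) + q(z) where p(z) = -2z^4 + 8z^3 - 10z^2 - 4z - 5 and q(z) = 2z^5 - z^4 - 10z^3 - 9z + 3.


Align terms by degree and add:
  -2z^4 + 8z^3 - 10z^2 - 4z - 5
+ 2z^5 - z^4 - 10z^3 - 9z + 3
= 2z^5 - 3z^4 - 2z^3 - 10z^2 - 13z - 2


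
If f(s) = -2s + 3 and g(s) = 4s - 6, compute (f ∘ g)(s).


Substitute g(s) into f:
f(g(s)) = -2*(4s - 6) + 3
Expand and combine: -8s + 15


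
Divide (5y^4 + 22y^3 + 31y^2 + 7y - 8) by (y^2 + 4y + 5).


(5y^4 + 22y^3 + 31y^2 + 7y - 8) / (y^2 + 4y + 5)
Step 1: 5y^2 * (y^2 + 4y + 5) = 5y^4 + 20y^3 + 25y^2; subtract.
Step 2: 2y * (y^2 + 4y + 5) = 2y^3 + 8y^2 + 10y; subtract.
Step 3: -2 * (y^2 + 4y + 5) = -2y^2 - 8y - 10; subtract.
Quotient: 5y^2 + 2y - 2, Remainder: 5y + 2


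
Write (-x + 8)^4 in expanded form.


Expand (-x + 8)^4 by repeated multiplication:
  (-x + 8)^2 = x^2 - 16x + 64
  (-x + 8)^3 = -x^3 + 24x^2 - 192x + 512
= x^4 - 32x^3 + 384x^2 - 2048x + 4096


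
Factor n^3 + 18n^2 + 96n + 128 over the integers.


Try integer roots (divisors of 128). n=-8: p(-8)=0.
Divide out (n + 8): quotient is n^2 + 10n + 16.
Factor the quadratic: (n + 8)(n + 2)
Result: (n + 8)(n + 8)(n + 2)


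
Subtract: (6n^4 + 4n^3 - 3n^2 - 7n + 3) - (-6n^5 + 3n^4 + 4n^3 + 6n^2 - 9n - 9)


Distribute the minus sign:
  (6n^4 + 4n^3 - 3n^2 - 7n + 3)
- (-6n^5 + 3n^4 + 4n^3 + 6n^2 - 9n - 9)
Negate second polynomial: 6n^5 - 3n^4 - 4n^3 - 6n^2 + 9n + 9
Add: 6n^5 + 3n^4 - 9n^2 + 2n + 12


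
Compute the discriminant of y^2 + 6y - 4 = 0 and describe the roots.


D = b^2 - 4ac = (6)^2 - 4(1)(-4) = 36 + 16 = 52
Since D > 0: two distinct irrational roots


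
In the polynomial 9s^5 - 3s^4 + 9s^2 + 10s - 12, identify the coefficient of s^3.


Read off the coefficient of s^3: 0


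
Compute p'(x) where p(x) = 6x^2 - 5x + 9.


Apply the power rule term by term:
  d/dx(6x^2) = 12x
  d/dx(-5x) = -5
  d/dx(9) = 0
p'(x) = 12x - 5


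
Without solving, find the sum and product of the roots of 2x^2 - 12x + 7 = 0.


For ax^2+bx+c=0: sum = -b/a, product = c/a.
a=2, b=-12, c=7
Sum = -(-12)/2 = 6
Product = (7)/2 = 7/2


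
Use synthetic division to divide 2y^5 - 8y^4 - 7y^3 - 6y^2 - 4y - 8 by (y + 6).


Synthetic division with c = -6. Coefficients: 2, -8, -7, -6, -4, -8
Bring down 2.
  2 * -6 = -12; -12 - 8 = -20
  -20 * -6 = 120; 120 - 7 = 113
  113 * -6 = -678; -678 - 6 = -684
  -684 * -6 = 4104; 4104 - 4 = 4100
  4100 * -6 = -24600; -24600 - 8 = -24608
Quotient: 2y^4 - 20y^3 + 113y^2 - 684y + 4100, Remainder: -24608


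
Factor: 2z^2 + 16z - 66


Roots satisfy r1 + r2 = -b/a = -8 and r1*r2 = c/a = -33.
So r1 = -11, r2 = 3.
2z^2 + 16z - 66 = 2(z - r1)(z - r2) = 2(z + 11)(z - 3)


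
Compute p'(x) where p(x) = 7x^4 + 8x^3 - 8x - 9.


Apply the power rule term by term:
  d/dx(7x^4) = 28x^3
  d/dx(8x^3) = 24x^2
  d/dx(-8x) = -8
  d/dx(-9) = 0
p'(x) = 28x^3 + 24x^2 - 8


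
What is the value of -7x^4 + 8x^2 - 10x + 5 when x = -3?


Using direct substitution:
  -7 * (-3)^4 = -567
  0 * (-3)^3 = 0
  8 * (-3)^2 = 72
  -10 * (-3)^1 = 30
  constant: 5
Sum = -567 + 0 + 72 + 30 + 5 = -460


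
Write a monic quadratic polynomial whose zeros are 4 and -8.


p(u) = (u - 4)(u + 8)
Expand: u^2 + 4u - 32


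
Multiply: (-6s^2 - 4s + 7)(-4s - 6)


Distribute each term of the first polynomial:
  (-6s^2)(-4s - 6) = 24s^3 + 36s^2
  (-4s)(-4s - 6) = 16s^2 + 24s
  (7)(-4s - 6) = -28s - 42
Sum: 24s^3 + 52s^2 - 4s - 42


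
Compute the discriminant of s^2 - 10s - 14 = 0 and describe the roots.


D = b^2 - 4ac = (-10)^2 - 4(1)(-14) = 100 + 56 = 156
Since D > 0: two distinct irrational roots


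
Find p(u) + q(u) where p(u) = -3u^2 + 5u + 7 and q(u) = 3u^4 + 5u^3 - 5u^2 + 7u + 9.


Align terms by degree and add:
  -3u^2 + 5u + 7
+ 3u^4 + 5u^3 - 5u^2 + 7u + 9
= 3u^4 + 5u^3 - 8u^2 + 12u + 16


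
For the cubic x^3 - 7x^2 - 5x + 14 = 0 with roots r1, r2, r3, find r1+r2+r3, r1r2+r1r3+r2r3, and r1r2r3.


Monic cubic x^3+bx^2+cx+d=0: sum=-b, pairwise sum=c, product=-d.
b=-7, c=-5, d=14
r1+r2+r3 = 7
r1r2+r1r3+r2r3 = -5
r1r2r3 = -14


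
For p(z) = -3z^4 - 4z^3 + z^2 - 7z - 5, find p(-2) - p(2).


p(-2) = -3
p(2) = -95
p(-2) - p(2) = -3 + 95 = 92


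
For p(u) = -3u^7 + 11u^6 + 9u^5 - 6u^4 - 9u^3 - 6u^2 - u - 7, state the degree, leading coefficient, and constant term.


Highest power of u is 7, with coefficient -3. Constant term is -7.
Degree = 7, leading coefficient = -3, constant term = -7


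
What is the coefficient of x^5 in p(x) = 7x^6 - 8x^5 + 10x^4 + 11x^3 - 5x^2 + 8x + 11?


Read off the coefficient of x^5: -8


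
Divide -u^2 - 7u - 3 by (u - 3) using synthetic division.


Synthetic division with c = 3. Coefficients: -1, -7, -3
Bring down -1.
  -1 * 3 = -3; -3 - 7 = -10
  -10 * 3 = -30; -30 - 3 = -33
Quotient: -u - 10, Remainder: -33


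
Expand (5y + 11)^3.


Expand (5y + 11)^3 by repeated multiplication:
  (5y + 11)^2 = 25y^2 + 110y + 121
= 125y^3 + 825y^2 + 1815y + 1331


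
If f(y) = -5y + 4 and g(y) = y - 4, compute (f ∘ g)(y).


Substitute g(y) into f:
f(g(y)) = -5*(y - 4) + 4
Expand and combine: -5y + 24


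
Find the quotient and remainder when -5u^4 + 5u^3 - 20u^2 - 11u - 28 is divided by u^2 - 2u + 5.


(-5u^4 + 5u^3 - 20u^2 - 11u - 28) / (u^2 - 2u + 5)
Step 1: -5u^2 * (u^2 - 2u + 5) = -5u^4 + 10u^3 - 25u^2; subtract.
Step 2: -5u * (u^2 - 2u + 5) = -5u^3 + 10u^2 - 25u; subtract.
Step 3: -5 * (u^2 - 2u + 5) = -5u^2 + 10u - 25; subtract.
Quotient: -5u^2 - 5u - 5, Remainder: 4u - 3


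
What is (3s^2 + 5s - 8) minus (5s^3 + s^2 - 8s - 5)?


Distribute the minus sign:
  (3s^2 + 5s - 8)
- (5s^3 + s^2 - 8s - 5)
Negate second polynomial: -5s^3 - s^2 + 8s + 5
Add: -5s^3 + 2s^2 + 13s - 3


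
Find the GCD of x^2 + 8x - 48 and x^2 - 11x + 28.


Factor each:
  x^2 + 8x - 48 = (x - 4)(x + 12)
  x^2 - 11x + 28 = (x - 4)(x - 7)
Common monic factor: x - 4


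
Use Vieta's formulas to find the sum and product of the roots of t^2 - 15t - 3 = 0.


For at^2+bt+c=0: sum = -b/a, product = c/a.
a=1, b=-15, c=-3
Sum = -(-15)/1 = 15
Product = (-3)/1 = -3


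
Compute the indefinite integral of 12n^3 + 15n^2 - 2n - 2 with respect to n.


Reverse power rule on each term:
  ∫ 12n^3 dn = 3n^4
  ∫ 15n^2 dn = 5n^3
  ∫ -2n dn = -n^2
  ∫ -2 dn = -2n
F(n) = 3n^4 + 5n^3 - n^2 - 2n + C


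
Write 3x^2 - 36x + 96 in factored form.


Roots satisfy r1 + r2 = -b/a = 12 and r1*r2 = c/a = 32.
So r1 = 4, r2 = 8.
3x^2 - 36x + 96 = 3(x - r1)(x - r2) = 3(x - 4)(x - 8)


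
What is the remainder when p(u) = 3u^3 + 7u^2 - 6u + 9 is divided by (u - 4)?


By the Remainder Theorem, the remainder equals p(4):
  3*(4)^3 = 192
  7*(4)^2 = 112
  -6*(4)^1 = -24
  constant: 9
Sum: 192 + 112 - 24 + 9 = 289


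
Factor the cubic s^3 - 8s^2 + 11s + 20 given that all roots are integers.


Try integer roots (divisors of 20). s=-1: p(-1)=0.
Divide out (s + 1): quotient is s^2 - 9s + 20.
Factor the quadratic: (s - 4)(s - 5)
Result: (s + 1)(s - 4)(s - 5)


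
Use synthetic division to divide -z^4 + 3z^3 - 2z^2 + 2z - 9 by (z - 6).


Synthetic division with c = 6. Coefficients: -1, 3, -2, 2, -9
Bring down -1.
  -1 * 6 = -6; -6 + 3 = -3
  -3 * 6 = -18; -18 - 2 = -20
  -20 * 6 = -120; -120 + 2 = -118
  -118 * 6 = -708; -708 - 9 = -717
Quotient: -z^3 - 3z^2 - 20z - 118, Remainder: -717


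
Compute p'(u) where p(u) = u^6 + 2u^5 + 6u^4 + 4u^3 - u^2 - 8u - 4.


Apply the power rule term by term:
  d/du(u^6) = 6u^5
  d/du(2u^5) = 10u^4
  d/du(6u^4) = 24u^3
  d/du(4u^3) = 12u^2
  d/du(-u^2) = -2u
  d/du(-8u) = -8
  d/du(-4) = 0
p'(u) = 6u^5 + 10u^4 + 24u^3 + 12u^2 - 2u - 8


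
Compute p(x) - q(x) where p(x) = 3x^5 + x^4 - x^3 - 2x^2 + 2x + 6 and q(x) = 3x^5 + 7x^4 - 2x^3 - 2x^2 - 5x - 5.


Distribute the minus sign:
  (3x^5 + x^4 - x^3 - 2x^2 + 2x + 6)
- (3x^5 + 7x^4 - 2x^3 - 2x^2 - 5x - 5)
Negate second polynomial: -3x^5 - 7x^4 + 2x^3 + 2x^2 + 5x + 5
Add: -6x^4 + x^3 + 7x + 11


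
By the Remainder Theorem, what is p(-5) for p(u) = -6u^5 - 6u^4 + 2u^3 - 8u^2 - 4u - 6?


By the Remainder Theorem, the remainder equals p(-5):
  -6*(-5)^5 = 18750
  -6*(-5)^4 = -3750
  2*(-5)^3 = -250
  -8*(-5)^2 = -200
  -4*(-5)^1 = 20
  constant: -6
Sum: 18750 - 3750 - 250 - 200 + 20 - 6 = 14564


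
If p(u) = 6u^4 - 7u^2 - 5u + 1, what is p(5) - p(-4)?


p(5) = 3551
p(-4) = 1445
p(5) - p(-4) = 3551 - 1445 = 2106


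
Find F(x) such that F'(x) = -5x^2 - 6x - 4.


Reverse power rule on each term:
  ∫ -5x^2 dx = -(5/3)x^3
  ∫ -6x dx = -3x^2
  ∫ -4 dx = -4x
F(x) = -(5/3)x^3 - 3x^2 - 4x + C


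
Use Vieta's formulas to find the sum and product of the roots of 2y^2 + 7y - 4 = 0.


For ay^2+by+c=0: sum = -b/a, product = c/a.
a=2, b=7, c=-4
Sum = -(7)/2 = -7/2
Product = (-4)/2 = -2


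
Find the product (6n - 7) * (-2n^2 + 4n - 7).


Distribute each term of the first polynomial:
  (6n)(-2n^2 + 4n - 7) = -12n^3 + 24n^2 - 42n
  (-7)(-2n^2 + 4n - 7) = 14n^2 - 28n + 49
Sum: -12n^3 + 38n^2 - 70n + 49


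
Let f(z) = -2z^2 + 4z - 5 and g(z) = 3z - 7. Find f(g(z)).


Substitute g(z) into f:
f(g(z)) = -2*(3z - 7)^2 + 4*(3z - 7) + (-5)
(3z - 7)^2 = 9z^2 - 42z + 49
Expand and combine: -18z^2 + 96z - 131


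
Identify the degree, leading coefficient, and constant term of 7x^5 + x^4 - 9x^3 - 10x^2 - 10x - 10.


Highest power of x is 5, with coefficient 7. Constant term is -10.
Degree = 5, leading coefficient = 7, constant term = -10


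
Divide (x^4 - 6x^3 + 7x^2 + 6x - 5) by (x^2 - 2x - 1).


(x^4 - 6x^3 + 7x^2 + 6x - 5) / (x^2 - 2x - 1)
Step 1: x^2 * (x^2 - 2x - 1) = x^4 - 2x^3 - x^2; subtract.
Step 2: -4x * (x^2 - 2x - 1) = -4x^3 + 8x^2 + 4x; subtract.
Step 3: 0 * (x^2 - 2x - 1) = 0; subtract.
Quotient: x^2 - 4x, Remainder: 2x - 5


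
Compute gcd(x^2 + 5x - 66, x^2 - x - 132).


Factor each:
  x^2 + 5x - 66 = (x + 11)(x - 6)
  x^2 - x - 132 = (x + 11)(x - 12)
Common monic factor: x + 11


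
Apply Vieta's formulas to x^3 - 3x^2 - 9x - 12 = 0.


Monic cubic x^3+bx^2+cx+d=0: sum=-b, pairwise sum=c, product=-d.
b=-3, c=-9, d=-12
r1+r2+r3 = 3
r1r2+r1r3+r2r3 = -9
r1r2r3 = 12


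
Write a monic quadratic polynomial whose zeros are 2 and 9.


p(y) = (y - 2)(y - 9)
Expand: y^2 - 11y + 18


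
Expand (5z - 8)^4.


Expand (5z - 8)^4 by repeated multiplication:
  (5z - 8)^2 = 25z^2 - 80z + 64
  (5z - 8)^3 = 125z^3 - 600z^2 + 960z - 512
= 625z^4 - 4000z^3 + 9600z^2 - 10240z + 4096


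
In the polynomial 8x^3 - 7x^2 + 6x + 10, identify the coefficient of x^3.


Read off the coefficient of x^3: 8


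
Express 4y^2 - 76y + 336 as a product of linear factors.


Roots satisfy r1 + r2 = -b/a = 19 and r1*r2 = c/a = 84.
So r1 = 12, r2 = 7.
4y^2 - 76y + 336 = 4(y - r1)(y - r2) = 4(y - 12)(y - 7)


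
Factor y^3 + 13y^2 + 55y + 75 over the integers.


Try integer roots (divisors of 75). y=-3: p(-3)=0.
Divide out (y + 3): quotient is y^2 + 10y + 25.
Factor the quadratic: (y + 5)(y + 5)
Result: (y + 3)(y + 5)(y + 5)


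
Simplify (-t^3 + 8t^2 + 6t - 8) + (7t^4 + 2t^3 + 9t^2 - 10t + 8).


Align terms by degree and add:
  -t^3 + 8t^2 + 6t - 8
+ 7t^4 + 2t^3 + 9t^2 - 10t + 8
= 7t^4 + t^3 + 17t^2 - 4t


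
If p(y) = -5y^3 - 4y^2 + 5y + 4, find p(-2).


Using direct substitution:
  -5 * (-2)^3 = 40
  -4 * (-2)^2 = -16
  5 * (-2)^1 = -10
  constant: 4
Sum = 40 - 16 - 10 + 4 = 18


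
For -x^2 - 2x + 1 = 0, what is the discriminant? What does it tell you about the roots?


D = b^2 - 4ac = (-2)^2 - 4(-1)(1) = 4 + 4 = 8
Since D > 0: two distinct irrational roots


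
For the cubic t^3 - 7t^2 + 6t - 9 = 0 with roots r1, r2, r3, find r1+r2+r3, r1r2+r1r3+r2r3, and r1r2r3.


Monic cubic t^3+bt^2+ct+d=0: sum=-b, pairwise sum=c, product=-d.
b=-7, c=6, d=-9
r1+r2+r3 = 7
r1r2+r1r3+r2r3 = 6
r1r2r3 = 9


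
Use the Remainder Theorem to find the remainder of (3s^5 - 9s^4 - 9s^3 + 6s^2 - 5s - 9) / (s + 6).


By the Remainder Theorem, the remainder equals p(-6):
  3*(-6)^5 = -23328
  -9*(-6)^4 = -11664
  -9*(-6)^3 = 1944
  6*(-6)^2 = 216
  -5*(-6)^1 = 30
  constant: -9
Sum: -23328 - 11664 + 1944 + 216 + 30 - 9 = -32811


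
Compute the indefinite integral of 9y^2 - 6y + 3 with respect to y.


Reverse power rule on each term:
  ∫ 9y^2 dy = 3y^3
  ∫ -6y dy = -3y^2
  ∫ 3 dy = 3y
F(y) = 3y^3 - 3y^2 + 3y + C


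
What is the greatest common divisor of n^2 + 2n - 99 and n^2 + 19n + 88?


Factor each:
  n^2 + 2n - 99 = (n + 11)(n - 9)
  n^2 + 19n + 88 = (n + 11)(n + 8)
Common monic factor: n + 11


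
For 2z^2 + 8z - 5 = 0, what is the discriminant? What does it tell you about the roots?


D = b^2 - 4ac = (8)^2 - 4(2)(-5) = 64 + 40 = 104
Since D > 0: two distinct irrational roots


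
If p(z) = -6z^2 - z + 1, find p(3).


Using direct substitution:
  -6 * (3)^2 = -54
  -1 * (3)^1 = -3
  constant: 1
Sum = -54 - 3 + 1 = -56


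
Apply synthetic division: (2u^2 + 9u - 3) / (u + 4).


Synthetic division with c = -4. Coefficients: 2, 9, -3
Bring down 2.
  2 * -4 = -8; -8 + 9 = 1
  1 * -4 = -4; -4 - 3 = -7
Quotient: 2u + 1, Remainder: -7


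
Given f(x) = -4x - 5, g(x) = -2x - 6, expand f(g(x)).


Substitute g(x) into f:
f(g(x)) = -4*(-2x - 6) + (-5)
Expand and combine: 8x + 19


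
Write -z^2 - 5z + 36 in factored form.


Roots satisfy r1 + r2 = -b/a = -5 and r1*r2 = c/a = -36.
So r1 = -9, r2 = 4.
-z^2 - 5z + 36 = -(z - r1)(z - r2) = -(z + 9)(z - 4)


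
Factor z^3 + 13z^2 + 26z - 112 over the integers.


Try integer roots (divisors of -112). z=2: p(2)=0.
Divide out (z - 2): quotient is z^2 + 15z + 56.
Factor the quadratic: (z + 8)(z + 7)
Result: (z - 2)(z + 8)(z + 7)


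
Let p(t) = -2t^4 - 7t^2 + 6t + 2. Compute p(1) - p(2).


p(1) = -1
p(2) = -46
p(1) - p(2) = -1 + 46 = 45


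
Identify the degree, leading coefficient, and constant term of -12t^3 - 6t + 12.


Highest power of t is 3, with coefficient -12. Constant term is 12.
Degree = 3, leading coefficient = -12, constant term = 12


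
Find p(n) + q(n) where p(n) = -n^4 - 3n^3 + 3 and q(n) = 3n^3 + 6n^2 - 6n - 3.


Align terms by degree and add:
  -n^4 - 3n^3 + 3
+ 3n^3 + 6n^2 - 6n - 3
= -n^4 + 6n^2 - 6n


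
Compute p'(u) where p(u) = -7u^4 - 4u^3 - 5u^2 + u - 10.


Apply the power rule term by term:
  d/du(-7u^4) = -28u^3
  d/du(-4u^3) = -12u^2
  d/du(-5u^2) = -10u
  d/du(u) = 1
  d/du(-10) = 0
p'(u) = -28u^3 - 12u^2 - 10u + 1


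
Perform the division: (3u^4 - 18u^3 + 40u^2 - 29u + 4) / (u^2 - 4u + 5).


(3u^4 - 18u^3 + 40u^2 - 29u + 4) / (u^2 - 4u + 5)
Step 1: 3u^2 * (u^2 - 4u + 5) = 3u^4 - 12u^3 + 15u^2; subtract.
Step 2: -6u * (u^2 - 4u + 5) = -6u^3 + 24u^2 - 30u; subtract.
Step 3: 1 * (u^2 - 4u + 5) = u^2 - 4u + 5; subtract.
Quotient: 3u^2 - 6u + 1, Remainder: 5u - 1


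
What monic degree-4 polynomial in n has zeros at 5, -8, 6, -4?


p(n) = (n - 5)(n + 8)(n - 6)(n + 4)
Expand: n^4 + n^3 - 70n^2 + 8n + 960


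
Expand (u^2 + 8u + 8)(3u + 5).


Distribute each term of the first polynomial:
  (u^2)(3u + 5) = 3u^3 + 5u^2
  (8u)(3u + 5) = 24u^2 + 40u
  (8)(3u + 5) = 24u + 40
Sum: 3u^3 + 29u^2 + 64u + 40
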